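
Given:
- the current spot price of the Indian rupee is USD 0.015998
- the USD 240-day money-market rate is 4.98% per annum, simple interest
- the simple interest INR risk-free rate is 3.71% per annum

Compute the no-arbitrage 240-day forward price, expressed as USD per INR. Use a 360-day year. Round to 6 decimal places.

0.016130

T = 240/360 years.
Growth of 1 USD over T: 1 + 0.0498×240/360 = 1.033200.
INR accumulates by 1 + 0.0371×240/360 = 1.0247333.
CIP: F = S · (grow USD)/(grow INR) = 0.015998 × 1.033200/1.0247333 = 0.01613018 USD per INR.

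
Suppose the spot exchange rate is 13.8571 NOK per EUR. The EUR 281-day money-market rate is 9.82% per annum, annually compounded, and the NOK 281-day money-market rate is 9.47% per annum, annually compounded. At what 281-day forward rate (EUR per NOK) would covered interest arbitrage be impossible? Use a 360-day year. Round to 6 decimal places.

T = 281/360 years.
Growth of 1 NOK over T: (1 + 0.0947)^(281/360) = 1.0731786.
Growth of 1 EUR over T: (1 + 0.0982)^(281/360) = 1.0758559.
So F = 13.8571 × 1.0731786 / 1.0758559 = 13.82262 (NOK/EUR).
Quoted the other way: 1/13.82262 = 0.072345 EUR per NOK.

0.072345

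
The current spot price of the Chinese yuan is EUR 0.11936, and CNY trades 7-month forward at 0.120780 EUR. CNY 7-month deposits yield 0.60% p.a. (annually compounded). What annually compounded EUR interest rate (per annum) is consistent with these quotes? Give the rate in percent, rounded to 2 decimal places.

2.66%

T = 7/12 years.
CIP gives F = S · g_EUR/g_CNY, so g_EUR/g_CNY = 0.12078/0.11936 = 1.0118968.
CNY growth factor: (1 + 0.0060)^(7/12) = 1.0034956.
So the EUR growth factor = 1.015434.
Annualise: 1.015434^(12/7) − 1 = 0.026604 = 2.66%.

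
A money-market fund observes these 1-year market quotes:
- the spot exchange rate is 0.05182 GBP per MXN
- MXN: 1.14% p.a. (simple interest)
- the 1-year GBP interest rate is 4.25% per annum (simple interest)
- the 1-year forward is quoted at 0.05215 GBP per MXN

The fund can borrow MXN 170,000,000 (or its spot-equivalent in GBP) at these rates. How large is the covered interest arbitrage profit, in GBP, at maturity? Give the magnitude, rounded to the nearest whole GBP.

T = 1 year.
Keep in MXN, deliver into the forward: 170,000,000·1.011400·0.05215 = GBP 8,966,566.70.
Swap to GBP now, deposit: 170,000,000·0.05182·1.042500 = GBP 9,183,799.50.
The quoted forward undervalues MXN, so borrow MXN, convert to GBP at spot, deposit the GBP at 4.25%, and buy MXN forward at 0.05215 to cover the loan.
Profit = 9,183,799.50 − 8,966,566.70 = GBP 217,233.

GBP 217,233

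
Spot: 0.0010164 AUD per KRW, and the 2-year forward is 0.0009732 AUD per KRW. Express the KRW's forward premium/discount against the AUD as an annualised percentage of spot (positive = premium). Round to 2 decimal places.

-2.13%

T = 2 years.
Period premium: (0.0009732 − 0.0010164)/0.0010164 = -0.0425030.
Annualise by dividing by T: -0.0425030 / 2 = -0.021251 → -2.13%.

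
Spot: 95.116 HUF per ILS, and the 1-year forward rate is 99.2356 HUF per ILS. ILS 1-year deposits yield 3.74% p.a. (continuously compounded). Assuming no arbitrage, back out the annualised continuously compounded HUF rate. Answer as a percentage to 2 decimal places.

T = 1 year.
CIP gives F = S · g_HUF/g_ILS, so g_HUF/g_ILS = 99.2356/95.116 = 1.0433113.
The ILS side grows by e^(0.0374×1) = 1.0381082.
So the HUF growth factor = 1.083070.
r = ln(1.083070)/1 = 0.079800 → 7.98%.

7.98%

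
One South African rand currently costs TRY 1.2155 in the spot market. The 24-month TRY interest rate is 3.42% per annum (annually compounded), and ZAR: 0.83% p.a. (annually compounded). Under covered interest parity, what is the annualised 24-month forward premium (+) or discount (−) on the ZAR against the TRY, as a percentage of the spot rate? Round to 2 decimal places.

+2.60%

T = 2 years.
CIP forward (TRY per ZAR) = 1.2155 × 1.0695696/1.0166689 = 1.2787466.
(F − S)/S ÷ T = (1.2787466 − 1.2155)/1.2155/2 = 0.026017 → 2.60%.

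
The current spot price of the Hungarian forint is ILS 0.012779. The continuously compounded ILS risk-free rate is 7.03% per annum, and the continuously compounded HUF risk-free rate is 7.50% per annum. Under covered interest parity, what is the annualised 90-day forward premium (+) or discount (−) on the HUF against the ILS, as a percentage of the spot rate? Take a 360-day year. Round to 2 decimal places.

T = 90/360 years.
No-arbitrage forward: 0.012779 × 1.0177303 / 1.0189269 = 0.012763993 ILS/HUF.
(F − S)/S ÷ T = (0.012763993 − 0.012779)/0.012779/(90/360) = -0.004697 → -0.47%.

-0.47%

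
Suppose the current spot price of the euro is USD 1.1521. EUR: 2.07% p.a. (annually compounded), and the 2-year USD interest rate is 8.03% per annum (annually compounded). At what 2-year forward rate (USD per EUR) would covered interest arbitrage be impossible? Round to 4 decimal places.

1.2906

T = 2 years.
Growth of 1 USD over T: (1 + 0.0803)^2 = 1.1670481.
EUR growth factor: (1 + 0.0207)^2 = 1.0418285.
CIP: F = S · (grow USD)/(grow EUR) = 1.1521 × 1.1670481/1.0418285 = 1.290573 USD per EUR.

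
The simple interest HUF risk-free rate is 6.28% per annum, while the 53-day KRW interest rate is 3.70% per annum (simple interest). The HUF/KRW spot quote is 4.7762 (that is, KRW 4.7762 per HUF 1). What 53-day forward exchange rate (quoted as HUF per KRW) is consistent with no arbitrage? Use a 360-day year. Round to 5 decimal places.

T = 53/360 years.
KRW accumulates by 1 + 0.0370×53/360 = 1.0054472.
HUF growth factor: 1 + 0.0628×53/360 = 1.0092456.
CIP: F = S · (grow KRW)/(grow HUF) = 4.7762 × 1.0054472/1.0092456 = 4.758224 KRW per HUF.
Quoted the other way: 1/4.758224 = 0.21016 HUF per KRW.

0.21016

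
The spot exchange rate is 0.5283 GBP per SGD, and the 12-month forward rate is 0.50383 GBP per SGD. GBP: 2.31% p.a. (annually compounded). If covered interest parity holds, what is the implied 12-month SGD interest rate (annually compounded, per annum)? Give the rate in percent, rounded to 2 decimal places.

7.28%

T = 1 year.
CIP gives F = S · g_GBP/g_SGD, so g_GBP/g_SGD = 0.50383/0.5283 = 0.9536816.
GBP growth factor: (1 + 0.0231)^1 = 1.023100.
That pins the SGD growth at 1.0727899.
r = 1.0727899^(1/1) − 1 = 0.072790 → 7.28%.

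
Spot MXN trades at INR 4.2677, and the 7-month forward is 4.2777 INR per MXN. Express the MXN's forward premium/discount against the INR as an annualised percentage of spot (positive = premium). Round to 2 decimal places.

T = 7/12 years.
Period premium: (4.2777 − 4.2677)/4.2677 = 0.0023432.
×(1/T) gives 0.40% p.a.

+0.40%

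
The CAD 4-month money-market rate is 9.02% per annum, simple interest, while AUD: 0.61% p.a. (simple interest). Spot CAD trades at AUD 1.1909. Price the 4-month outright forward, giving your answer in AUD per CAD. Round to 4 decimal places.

T = 4/12 years.
AUD accumulates by 1 + 0.0061×4/12 = 1.0020333.
CAD growth factor: 1 + 0.0902×4/12 = 1.0300667.
Forward (AUD per CAD) = 1.1909 × 1.0020333 / 1.0300667 = 1.158490.

1.1585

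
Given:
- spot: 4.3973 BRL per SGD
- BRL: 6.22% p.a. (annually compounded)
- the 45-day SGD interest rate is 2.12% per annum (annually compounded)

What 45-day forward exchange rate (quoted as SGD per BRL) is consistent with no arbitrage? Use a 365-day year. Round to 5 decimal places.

T = 45/365 years.
BRL accumulates by (1 + 0.0622)^(45/365) = 1.0074672.
Growth of 1 SGD over T: (1 + 0.0212)^(45/365) = 1.0025897.
CIP: F = S · (grow BRL)/(grow SGD) = 4.3973 × 1.0074672/1.0025897 = 4.418692 BRL per SGD.
Invert for SGD per BRL: 1 / 4.418692 = 0.22631.

0.22631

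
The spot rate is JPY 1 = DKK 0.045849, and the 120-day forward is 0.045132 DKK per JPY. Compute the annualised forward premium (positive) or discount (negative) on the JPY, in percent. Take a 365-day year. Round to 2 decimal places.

-4.76%

T = 120/365 years.
(F − S)/S = (0.045132 − 0.045849)/0.045849 = -0.0156383.
Per annum: -0.0156383 / (120/365) = -0.047566 = -4.76%.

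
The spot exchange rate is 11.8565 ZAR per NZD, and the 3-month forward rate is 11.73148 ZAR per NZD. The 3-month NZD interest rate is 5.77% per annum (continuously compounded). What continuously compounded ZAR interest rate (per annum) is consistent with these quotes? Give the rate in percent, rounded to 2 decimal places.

T = 3/12 years.
CIP gives F = S · g_ZAR/g_NZD, so g_ZAR/g_NZD = 11.73148/11.8565 = 0.9894556.
The NZD side grows by e^(0.0577×3/12) = 1.0145295.
So the ZAR growth factor = 1.0038319.
Take logs: ln 1.0038319 / (3/12) = 0.015298, so 1.53%.

1.53%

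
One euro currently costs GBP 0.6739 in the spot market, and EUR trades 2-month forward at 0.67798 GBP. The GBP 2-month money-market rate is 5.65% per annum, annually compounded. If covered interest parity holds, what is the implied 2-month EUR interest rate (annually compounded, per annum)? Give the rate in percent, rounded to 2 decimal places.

T = 2/12 years.
F/S = 0.67798/0.6739 = 1.0060543 = (growth of GBP) / (growth of EUR).
The GBP side grows by (1 + 0.0565)^(2/12) = 1.0092023.
So the EUR growth factor = 1.0031291.
r = 1.0031291^(12/2) − 1 = 0.018922 → 1.89%.

1.89%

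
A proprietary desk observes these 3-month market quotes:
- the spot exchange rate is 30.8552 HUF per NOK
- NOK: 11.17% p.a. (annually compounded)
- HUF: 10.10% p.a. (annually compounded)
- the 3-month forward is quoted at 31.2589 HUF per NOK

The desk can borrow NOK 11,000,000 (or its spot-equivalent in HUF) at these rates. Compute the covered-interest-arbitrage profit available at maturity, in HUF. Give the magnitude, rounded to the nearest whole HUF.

T = 3/12 years.
Route A — deposit NOK, sell forward: 11,000,000 × 1.02682610549 × 31.2589 = HUF 353,072,000.04.
Route B — convert at spot, deposit HUF: 11,000,000 × 30.8552 × 1.02434636289 = HUF 347,670,530.86.
The quoted forward overvalues NOK, so borrow HUF, buy NOK at spot, deposit the NOK at 11.17%, and sell the proceeds forward at 31.2589.
The gap between the two covered legs is HUF 5,401,469.

HUF 5,401,469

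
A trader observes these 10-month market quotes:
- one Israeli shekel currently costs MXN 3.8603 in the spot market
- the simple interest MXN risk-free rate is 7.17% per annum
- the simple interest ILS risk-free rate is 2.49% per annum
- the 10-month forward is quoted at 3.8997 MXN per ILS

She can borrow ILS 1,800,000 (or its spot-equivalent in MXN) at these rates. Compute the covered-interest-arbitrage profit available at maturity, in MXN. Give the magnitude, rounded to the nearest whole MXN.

MXN 198,601

T = 10/12 years.
Route A — deposit ILS, sell forward: 1,800,000 × 1.020750 × 3.8997 = MXN 7,165,113.80.
Route B — convert at spot, deposit MXN: 1,800,000 × 3.8603 × 1.059750 = MXN 7,363,715.27.
The quoted forward undervalues ILS, so borrow ILS, convert to MXN at spot, deposit the MXN at 7.17%, and buy ILS forward at 3.8997 to cover the loan.
The gap between the two covered legs is MXN 198,601.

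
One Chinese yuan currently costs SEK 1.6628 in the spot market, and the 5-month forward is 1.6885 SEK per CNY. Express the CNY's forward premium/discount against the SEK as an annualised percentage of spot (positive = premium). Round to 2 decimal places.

T = 5/12 years.
CNY trades forward at +1.54559% vs spot over the period.
Per annum: 0.0154559 / (5/12) = 0.037094 = 3.71%.

+3.71%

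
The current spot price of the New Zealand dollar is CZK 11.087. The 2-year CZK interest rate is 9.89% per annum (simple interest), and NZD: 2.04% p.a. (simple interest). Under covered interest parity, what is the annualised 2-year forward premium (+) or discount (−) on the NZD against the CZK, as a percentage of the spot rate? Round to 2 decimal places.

T = 2 years.
CIP forward (CZK per NZD) = 11.087 × 1.197800/1.040800 = 12.759424.
(F − S)/S ÷ T = (12.759424 − 11.087)/11.087/2 = 0.075423 → 7.54%.

+7.54%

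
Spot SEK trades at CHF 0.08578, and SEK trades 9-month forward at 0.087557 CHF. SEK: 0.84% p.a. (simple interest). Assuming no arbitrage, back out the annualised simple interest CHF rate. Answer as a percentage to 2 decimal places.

3.62%

T = 9/12 years.
F/S = 0.087557/0.08578 = 1.0207158 = (growth of CHF) / (growth of SEK).
SEK growth factor: 1 + 0.0084×9/12 = 1.006300.
Hence g_CHF = 1.0271463.
(1.0271463 − 1)/T = 0.036195, i.e. 3.62%.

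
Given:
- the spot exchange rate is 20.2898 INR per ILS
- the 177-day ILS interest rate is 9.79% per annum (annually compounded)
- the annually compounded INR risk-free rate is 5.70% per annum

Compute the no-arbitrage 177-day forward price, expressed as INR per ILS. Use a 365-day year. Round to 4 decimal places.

T = 177/365 years.
INR accumulates by (1 + 0.0570)^(177/365) = 1.02724662.
ILS growth factor: (1 + 0.0979)^(177/365) = 1.0463336.
Forward (INR per ILS) = 20.2898 × 1.02724662 / 1.0463336 = 19.919678.

19.9197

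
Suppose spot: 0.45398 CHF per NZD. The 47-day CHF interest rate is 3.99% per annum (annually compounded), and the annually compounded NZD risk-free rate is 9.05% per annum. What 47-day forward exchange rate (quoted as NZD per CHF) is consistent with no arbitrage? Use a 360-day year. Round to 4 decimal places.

T = 47/360 years.
CHF accumulates by (1 + 0.0399)^(47/360) = 1.005121.
NZD growth factor: (1 + 0.0905)^(47/360) = 1.0113751.
So F = 0.45398 × 1.005121 / 1.0113751 = 0.4511727 (CHF/NZD).
Quoted the other way: 1/0.4511727 = 2.2164 NZD per CHF.

2.2164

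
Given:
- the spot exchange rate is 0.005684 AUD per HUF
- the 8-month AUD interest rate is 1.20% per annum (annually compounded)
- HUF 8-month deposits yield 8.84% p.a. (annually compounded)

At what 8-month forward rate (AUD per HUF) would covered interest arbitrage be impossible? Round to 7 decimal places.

T = 8/12 years.
AUD growth factor: (1 + 0.0120)^(8/12) = 1.0079841.
HUF growth factor: (1 + 0.0884)^(8/12) = 1.0580975.
So F = 0.005684 × 1.0079841 / 1.0580975 = 0.005414796 (AUD/HUF).

0.0054148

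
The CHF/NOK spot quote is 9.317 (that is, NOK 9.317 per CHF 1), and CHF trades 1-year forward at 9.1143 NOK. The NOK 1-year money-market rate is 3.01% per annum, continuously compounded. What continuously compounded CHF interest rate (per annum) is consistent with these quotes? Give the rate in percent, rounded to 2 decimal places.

T = 1 year.
CIP gives F = S · g_NOK/g_CHF, so g_NOK/g_CHF = 9.1143/9.317 = 0.9782441.
The NOK side grows by e^(0.0301×1) = 1.0305576.
So the CHF growth factor = 1.0534769.
r = ln(1.0534769)/1 = 0.052096 → 5.21%.

5.21%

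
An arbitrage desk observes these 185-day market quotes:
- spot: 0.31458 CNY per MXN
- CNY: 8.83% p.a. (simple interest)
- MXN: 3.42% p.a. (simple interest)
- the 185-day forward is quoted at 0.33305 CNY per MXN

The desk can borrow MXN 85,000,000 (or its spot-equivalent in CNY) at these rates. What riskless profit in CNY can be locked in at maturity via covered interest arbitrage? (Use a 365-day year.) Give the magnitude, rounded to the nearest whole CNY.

T = 185/365 years.
Route A — deposit MXN, sell forward: 85,000,000 × 1.0173342466 × 0.33305 = CNY 28,799,969.52.
Route B — convert at spot, deposit CNY: 85,000,000 × 0.31458 × 1.0447547945 = CNY 27,936,011.88.
The quoted forward overvalues MXN, so borrow CNY, buy MXN at spot, deposit the MXN at 3.42%, and sell the proceeds forward at 0.33305.
The gap between the two covered legs is CNY 863,958.

CNY 863,958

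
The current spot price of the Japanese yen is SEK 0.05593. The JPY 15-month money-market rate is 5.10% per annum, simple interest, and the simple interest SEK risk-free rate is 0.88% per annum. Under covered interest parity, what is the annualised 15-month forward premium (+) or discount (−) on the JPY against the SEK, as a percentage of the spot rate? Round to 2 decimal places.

T = 15/12 years.
CIP forward (SEK per JPY) = 0.05593 × 1.011000/1.063750 = 0.05315650.
(F − S)/S ÷ T = (0.05315650 − 0.05593)/0.05593/(15/12) = -0.039671 → -3.97%.

-3.97%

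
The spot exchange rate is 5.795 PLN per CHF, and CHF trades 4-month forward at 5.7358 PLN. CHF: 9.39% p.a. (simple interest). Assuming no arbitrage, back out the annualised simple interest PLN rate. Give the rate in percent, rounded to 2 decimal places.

T = 4/12 years.
By CIP, F/S equals the PLN-to-CHF growth ratio: 5.7358/5.795 = 0.9897843.
The CHF side grows by 1 + 0.0939×4/12 = 1.031300.
Hence g_PLN = 1.0207645.
(1.0207645 − 1)/T = 0.062294, i.e. 6.23%.

6.23%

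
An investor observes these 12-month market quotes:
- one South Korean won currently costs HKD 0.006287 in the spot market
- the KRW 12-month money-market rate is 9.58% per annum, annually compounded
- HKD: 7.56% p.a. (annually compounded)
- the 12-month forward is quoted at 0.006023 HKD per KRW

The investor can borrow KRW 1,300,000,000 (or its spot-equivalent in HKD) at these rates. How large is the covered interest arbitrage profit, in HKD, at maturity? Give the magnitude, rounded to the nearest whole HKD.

HKD 210,982

T = 1 year.
Keep in KRW, deliver into the forward: 1,300,000,000·1.095800·0.006023 = HKD 8,580,004.42.
Swap to HKD now, deposit: 1,300,000,000·0.006287·1.075600 = HKD 8,790,986.36.
The quoted forward undervalues KRW, so borrow KRW, convert to HKD at spot, deposit the HKD at 7.56%, and buy KRW forward at 0.006023 to cover the loan.
Arbitrage profit = |8,580,004.42 − 8,790,986.36| = HKD 210,982.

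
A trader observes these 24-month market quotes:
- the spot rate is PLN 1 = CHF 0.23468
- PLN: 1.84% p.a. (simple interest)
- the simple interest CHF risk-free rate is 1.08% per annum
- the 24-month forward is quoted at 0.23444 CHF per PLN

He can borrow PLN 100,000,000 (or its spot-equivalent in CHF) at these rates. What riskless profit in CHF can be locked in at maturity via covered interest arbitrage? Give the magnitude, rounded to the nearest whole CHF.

T = 2 years.
Route A — deposit PLN, sell forward: 100,000,000 × 1.036800 × 0.23444 = CHF 24,306,739.20.
Route B — convert at spot, deposit CHF: 100,000,000 × 0.23468 × 1.021600 = CHF 23,974,908.80.
The quoted forward overvalues PLN, so borrow CHF, buy PLN at spot, deposit the PLN at 1.84%, and sell the proceeds forward at 0.23444.
Profit = 24,306,739.20 − 23,974,908.80 = CHF 331,830.

CHF 331,830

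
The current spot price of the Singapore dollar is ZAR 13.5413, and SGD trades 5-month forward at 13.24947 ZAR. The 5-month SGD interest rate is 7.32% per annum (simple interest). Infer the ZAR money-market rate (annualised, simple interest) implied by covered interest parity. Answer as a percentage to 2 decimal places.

T = 5/12 years.
F/S = 13.24947/13.5413 = 0.9784489 = (growth of ZAR) / (growth of SGD).
The SGD side grows by 1 + 0.0732×5/12 = 1.030500.
That pins the ZAR growth at 1.0082916.
(1.0082916 − 1)/T = 0.019900, i.e. 1.99%.

1.99%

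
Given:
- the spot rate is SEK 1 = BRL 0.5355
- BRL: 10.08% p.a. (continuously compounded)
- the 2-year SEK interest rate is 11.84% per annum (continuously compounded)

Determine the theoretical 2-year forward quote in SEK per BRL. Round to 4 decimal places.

T = 2 years.
Growth of 1 BRL over T: e^(0.1008×2) = 1.2233586.
SEK growth factor: e^(0.1184×2) = 1.2671877.
So F = 0.5355 × 1.2233586 / 1.2671877 = 0.5169783 (BRL/SEK).
Invert for SEK per BRL: 1 / 0.5169783 = 1.9343.

1.9343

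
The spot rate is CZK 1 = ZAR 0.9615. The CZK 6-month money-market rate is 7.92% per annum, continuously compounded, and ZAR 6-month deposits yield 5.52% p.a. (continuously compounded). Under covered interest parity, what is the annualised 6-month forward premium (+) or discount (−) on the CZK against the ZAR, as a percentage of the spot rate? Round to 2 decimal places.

-2.39%

T = 6/12 years.
CIP forward (ZAR per CZK) = 0.9615 × 1.0279844/1.0403945 = 0.9500310.
Annualised premium = (F − S)/S × (1/T) = (0.9500310 − 0.9615)/0.9615 ÷ (6/12) = -2.39%.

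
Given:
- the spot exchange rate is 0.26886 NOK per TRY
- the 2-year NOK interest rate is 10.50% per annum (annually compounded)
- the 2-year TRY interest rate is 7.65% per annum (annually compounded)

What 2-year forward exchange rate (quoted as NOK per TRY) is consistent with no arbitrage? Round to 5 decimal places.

T = 2 years.
Growth of 1 NOK over T: (1 + 0.1050)^2 = 1.221025.
TRY growth factor: (1 + 0.0765)^2 = 1.1588523.
Forward (NOK per TRY) = 0.26886 × 1.221025 / 1.1588523 = 0.2832844.

0.28328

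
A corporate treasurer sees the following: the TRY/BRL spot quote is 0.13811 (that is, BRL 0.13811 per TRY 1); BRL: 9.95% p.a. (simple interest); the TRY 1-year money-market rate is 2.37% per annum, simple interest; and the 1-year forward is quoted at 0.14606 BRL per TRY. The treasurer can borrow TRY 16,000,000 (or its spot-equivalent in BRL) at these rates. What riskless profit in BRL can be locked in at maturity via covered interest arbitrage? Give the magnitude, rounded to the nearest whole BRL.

T = 1 year.
Keep in TRY, deliver into the forward: 16,000,000·1.023700·0.14606 = BRL 2,392,345.95.
Swap to BRL now, deposit: 16,000,000·0.13811·1.099500 = BRL 2,429,631.12.
The quoted forward undervalues TRY, so borrow TRY, convert to BRL at spot, deposit the BRL at 9.95%, and buy TRY forward at 0.14606 to cover the loan.
Profit = 2,429,631.12 − 2,392,345.95 = BRL 37,285.

BRL 37,285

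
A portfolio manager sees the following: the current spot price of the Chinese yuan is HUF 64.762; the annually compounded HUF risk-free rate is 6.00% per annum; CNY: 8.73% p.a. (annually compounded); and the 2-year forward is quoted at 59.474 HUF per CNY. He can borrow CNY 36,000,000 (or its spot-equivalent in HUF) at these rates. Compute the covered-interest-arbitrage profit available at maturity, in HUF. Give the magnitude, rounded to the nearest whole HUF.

T = 2 years.
Invest the CNY and cover forward: 36,000,000 × 1.18222129 × 59.474 = HUF 2,531,211,444.05.
Convert at spot and invest in HUF: 36,000,000 × 64.762 × 1.123600 = HUF 2,619,596,995.20.
The quoted forward undervalues CNY, so borrow CNY, convert to HUF at spot, deposit the HUF at 6.00%, and buy CNY forward at 59.474 to cover the loan.
The gap between the two covered legs is HUF 88,385,551.

HUF 88,385,551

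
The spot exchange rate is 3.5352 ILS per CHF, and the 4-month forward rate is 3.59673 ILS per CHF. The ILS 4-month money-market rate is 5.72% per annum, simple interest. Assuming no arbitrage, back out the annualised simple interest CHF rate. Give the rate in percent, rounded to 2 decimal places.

0.49%

T = 4/12 years.
F/S = 3.59673/3.5352 = 1.0174050 = (growth of ILS) / (growth of CHF).
The ILS side grows by 1 + 0.0572×4/12 = 1.0190667.
That pins the CHF growth at 1.0016333.
r = (1.0016333 − 1)/(4/12) = 0.004900 → 0.49%.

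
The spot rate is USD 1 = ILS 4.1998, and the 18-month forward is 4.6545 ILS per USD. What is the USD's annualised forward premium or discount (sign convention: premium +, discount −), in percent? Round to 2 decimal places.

T = 18/12 years.
(F − S)/S = (4.6545 − 4.1998)/4.1998 = 0.1082671.
Annualise by dividing by T: 0.1082671 / (18/12) = 0.072178 → 7.22%.

+7.22%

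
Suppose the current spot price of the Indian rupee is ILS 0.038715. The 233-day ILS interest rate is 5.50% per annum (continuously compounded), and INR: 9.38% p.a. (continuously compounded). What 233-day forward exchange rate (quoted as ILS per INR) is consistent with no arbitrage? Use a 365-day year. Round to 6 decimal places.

0.037768

T = 233/365 years.
ILS accumulates by e^(0.0550×233/365) = 1.0357332.
INR growth factor: e^(0.0938×233/365) = 1.0617068.
So F = 0.038715 × 1.0357332 / 1.0617068 = 0.03776788 (ILS/INR).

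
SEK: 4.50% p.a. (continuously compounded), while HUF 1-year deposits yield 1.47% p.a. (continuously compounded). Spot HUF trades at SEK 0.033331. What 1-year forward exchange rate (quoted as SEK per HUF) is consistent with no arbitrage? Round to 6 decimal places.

T = 1 year.
Growth of 1 SEK over T: e^(0.0450×1) = 1.0460279.
Growth of 1 HUF over T: e^(0.0147×1) = 1.0148086.
Forward (SEK per HUF) = 0.033331 × 1.0460279 / 1.0148086 = 0.03435639.

0.034356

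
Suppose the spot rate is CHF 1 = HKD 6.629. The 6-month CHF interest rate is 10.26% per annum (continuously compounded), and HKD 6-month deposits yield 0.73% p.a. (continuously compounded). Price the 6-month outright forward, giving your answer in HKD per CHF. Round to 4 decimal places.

6.3205

T = 6/12 years.
HKD accumulates by e^(0.0073×6/12) = 1.0036567.
Growth of 1 CHF over T: e^(0.1026×6/12) = 1.0526386.
CIP: F = S · (grow HKD)/(grow CHF) = 6.629 × 1.0036567/1.0526386 = 6.320536 HKD per CHF.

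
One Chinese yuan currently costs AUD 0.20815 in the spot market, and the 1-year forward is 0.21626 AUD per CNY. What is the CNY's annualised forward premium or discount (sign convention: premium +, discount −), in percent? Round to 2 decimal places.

T = 1 year.
(F − S)/S = (0.21626 − 0.20815)/0.20815 = 0.0389623.
Per annum: 0.0389623 / 1 = 0.038962 = 3.90%.

+3.90%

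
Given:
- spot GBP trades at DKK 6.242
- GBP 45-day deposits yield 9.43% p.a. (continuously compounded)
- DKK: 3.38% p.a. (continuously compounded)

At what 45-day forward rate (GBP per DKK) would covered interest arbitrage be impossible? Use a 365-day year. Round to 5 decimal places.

0.16140

T = 45/365 years.
Growth of 1 DKK over T: e^(0.0338×45/365) = 1.0041758.
GBP accumulates by e^(0.0943×45/365) = 1.0116939.
Forward (DKK per GBP) = 6.242 × 1.0041758 / 1.0116939 = 6.195614.
Invert for GBP per DKK: 1 / 6.195614 = 0.16140.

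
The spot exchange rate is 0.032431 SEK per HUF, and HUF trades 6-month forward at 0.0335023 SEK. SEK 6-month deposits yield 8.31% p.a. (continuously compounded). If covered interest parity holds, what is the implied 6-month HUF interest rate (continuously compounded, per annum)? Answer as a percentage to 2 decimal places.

1.81%

T = 6/12 years.
By CIP, F/S equals the SEK-to-HUF growth ratio: 0.0335023/0.032431 = 1.0330332.
SEK growth factor: e^(0.0831×6/12) = 1.0424253.
That pins the HUF growth at 1.0090918.
Take logs: ln 1.0090918 / (6/12) = 0.018101, so 1.81%.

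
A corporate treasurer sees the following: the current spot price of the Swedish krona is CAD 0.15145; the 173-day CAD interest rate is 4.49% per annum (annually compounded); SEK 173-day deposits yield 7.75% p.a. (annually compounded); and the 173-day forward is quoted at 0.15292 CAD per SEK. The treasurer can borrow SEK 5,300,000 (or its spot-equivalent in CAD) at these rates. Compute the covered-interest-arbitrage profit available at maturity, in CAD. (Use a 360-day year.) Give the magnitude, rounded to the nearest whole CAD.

CAD 20,269

T = 173/360 years.
Keep in SEK, deliver into the forward: 5,300,000·1.03652147·0.15292 = CAD 840,075.77.
Swap to CAD now, deposit: 5,300,000·0.15145·1.02133089 = CAD 819,806.99.
The quoted forward overvalues SEK, so borrow CAD, buy SEK at spot, deposit the SEK at 7.75%, and sell the proceeds forward at 0.15292.
Profit = 840,075.77 − 819,806.99 = CAD 20,269.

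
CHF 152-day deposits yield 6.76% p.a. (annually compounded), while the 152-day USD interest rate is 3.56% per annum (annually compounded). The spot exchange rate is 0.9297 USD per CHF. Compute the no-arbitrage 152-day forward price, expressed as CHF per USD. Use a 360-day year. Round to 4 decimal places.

T = 152/360 years.
USD growth factor: (1 + 0.0356)^(152/360) = 1.0148794.
CHF growth factor: (1 + 0.0676)^(152/360) = 1.0280038.
So F = 0.9297 × 1.0148794 / 1.0280038 = 0.9178306 (USD/CHF).
Quoted the other way: 1/0.9178306 = 1.0895 CHF per USD.

1.0895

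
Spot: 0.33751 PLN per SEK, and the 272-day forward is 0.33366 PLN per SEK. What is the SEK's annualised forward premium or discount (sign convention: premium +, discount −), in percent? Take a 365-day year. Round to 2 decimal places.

-1.53%

T = 272/365 years.
SEK trades forward at -1.14071% vs spot over the period.
Annualise by dividing by T: -0.0114071 / (272/365) = -0.015307 → -1.53%.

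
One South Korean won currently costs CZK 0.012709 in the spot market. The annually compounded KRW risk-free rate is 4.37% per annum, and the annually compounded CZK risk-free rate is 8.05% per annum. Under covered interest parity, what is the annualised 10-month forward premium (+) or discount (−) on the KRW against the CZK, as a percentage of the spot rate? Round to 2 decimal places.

T = 10/12 years.
F = S · g_CZK/g_KRW = 0.012709 × 1.0666468/1.0362863 = 0.013081341.
(F − S)/S ÷ T = (0.013081341 − 0.012709)/0.012709/(10/12) = 0.035157 → 3.52%.

+3.52%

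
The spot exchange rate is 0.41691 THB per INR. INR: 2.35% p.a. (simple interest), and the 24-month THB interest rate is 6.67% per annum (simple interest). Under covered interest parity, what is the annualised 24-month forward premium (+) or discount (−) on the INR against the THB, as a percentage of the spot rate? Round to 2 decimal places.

+4.13%

T = 2 years.
No-arbitrage forward: 0.41691 × 1.133400 / 1.047000 = 0.45131403 THB/INR.
Annualised premium = (F − S)/S × (1/T) = (0.45131403 − 0.41691)/0.41691 ÷ 2 = 4.13%.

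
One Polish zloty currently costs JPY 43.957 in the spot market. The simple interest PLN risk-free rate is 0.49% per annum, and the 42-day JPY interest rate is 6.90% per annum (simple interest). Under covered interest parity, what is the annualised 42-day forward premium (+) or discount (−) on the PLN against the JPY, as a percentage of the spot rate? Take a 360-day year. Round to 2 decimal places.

T = 42/360 years.
F = S · g_JPY/g_PLN = 43.957 × 1.008050/1.0005717 = 44.285536.
Annualised premium = (F − S)/S × (1/T) = (44.285536 − 43.957)/43.957 ÷ (42/360) = 6.41%.

+6.41%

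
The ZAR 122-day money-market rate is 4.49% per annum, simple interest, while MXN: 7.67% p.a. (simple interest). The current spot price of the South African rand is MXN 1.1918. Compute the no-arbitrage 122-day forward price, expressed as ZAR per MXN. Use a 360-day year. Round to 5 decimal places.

T = 122/360 years.
MXN accumulates by 1 + 0.0767×122/360 = 1.0259928.
Growth of 1 ZAR over T: 1 + 0.0449×122/360 = 1.0152161.
Forward (MXN per ZAR) = 1.1918 × 1.0259928 / 1.0152161 = 1.204451.
Quoted the other way: 1/1.204451 = 0.83025 ZAR per MXN.

0.83025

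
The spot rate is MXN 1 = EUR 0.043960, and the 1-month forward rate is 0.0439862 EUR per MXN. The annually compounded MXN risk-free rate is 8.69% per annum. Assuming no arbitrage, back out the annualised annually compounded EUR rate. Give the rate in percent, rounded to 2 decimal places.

9.47%

T = 1/12 years.
CIP gives F = S · g_EUR/g_MXN, so g_EUR/g_MXN = 0.0439862/0.04396 = 1.0005960.
The MXN side grows by (1 + 0.0869)^(1/12) = 1.0069683.
That pins the EUR growth at 1.0075685.
Annualise: 1.0075685^(12/1) − 1 = 0.094700 = 9.47%.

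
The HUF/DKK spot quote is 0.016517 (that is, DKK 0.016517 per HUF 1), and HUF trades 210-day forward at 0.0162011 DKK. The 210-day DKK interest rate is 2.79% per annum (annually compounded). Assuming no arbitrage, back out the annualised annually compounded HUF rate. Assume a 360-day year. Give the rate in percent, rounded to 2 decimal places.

6.25%

T = 210/360 years.
By CIP, F/S equals the DKK-to-HUF growth ratio: 0.0162011/0.016517 = 0.9808743.
The DKK side grows by (1 + 0.0279)^(210/360) = 1.0161816.
So the HUF growth factor = 1.0359957.
r = 1.0359957^(360/210) − 1 = 0.062498 → 6.25%.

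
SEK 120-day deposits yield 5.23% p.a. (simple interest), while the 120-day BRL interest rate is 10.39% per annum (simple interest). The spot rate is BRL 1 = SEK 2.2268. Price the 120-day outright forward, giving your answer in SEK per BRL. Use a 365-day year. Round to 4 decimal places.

T = 120/365 years.
SEK growth factor: 1 + 0.0523×120/365 = 1.0171945.
Growth of 1 BRL over T: 1 + 0.1039×120/365 = 1.0341589.
CIP: F = S · (grow SEK)/(grow BRL) = 2.2268 × 1.0171945/1.0341589 = 2.190271 SEK per BRL.

2.1903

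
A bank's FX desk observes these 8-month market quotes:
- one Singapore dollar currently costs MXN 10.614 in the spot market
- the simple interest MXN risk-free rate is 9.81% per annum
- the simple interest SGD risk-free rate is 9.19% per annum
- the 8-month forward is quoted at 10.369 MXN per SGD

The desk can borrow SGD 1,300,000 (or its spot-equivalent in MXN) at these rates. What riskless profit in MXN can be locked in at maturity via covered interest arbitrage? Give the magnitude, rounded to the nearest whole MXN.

T = 8/12 years.
Route A — deposit SGD, sell forward: 1,300,000 × 1.0612666667 × 10.369 = MXN 14,305,556.29.
Route B — convert at spot, deposit MXN: 1,300,000 × 10.614 × 1.065400 = MXN 14,700,602.28.
The quoted forward undervalues SGD, so borrow SGD, convert to MXN at spot, deposit the MXN at 9.81%, and buy SGD forward at 10.369 to cover the loan.
Arbitrage profit = |14,305,556.29 − 14,700,602.28| = MXN 395,046.

MXN 395,046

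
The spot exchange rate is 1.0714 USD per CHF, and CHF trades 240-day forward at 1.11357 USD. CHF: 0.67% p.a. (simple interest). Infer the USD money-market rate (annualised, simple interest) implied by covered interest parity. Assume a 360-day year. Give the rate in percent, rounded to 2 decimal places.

T = 240/360 years.
By CIP, F/S equals the USD-to-CHF growth ratio: 1.11357/1.0714 = 1.0393597.
CHF growth factor: 1 + 0.0067×240/360 = 1.0044667.
That pins the USD growth at 1.0440022.
(1.0440022 − 1)/T = 0.066003, i.e. 6.60%.

6.60%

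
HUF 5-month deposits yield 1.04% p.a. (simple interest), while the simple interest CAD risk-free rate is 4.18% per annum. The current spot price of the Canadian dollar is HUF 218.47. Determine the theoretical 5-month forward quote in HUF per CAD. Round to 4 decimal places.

T = 5/12 years.
HUF accumulates by 1 + 0.0104×5/12 = 1.004333333.
Growth of 1 CAD over T: 1 + 0.0418×5/12 = 1.017416667.
Forward (HUF per CAD) = 218.47 × 1.004333333 / 1.017416667 = 215.660614.

215.6606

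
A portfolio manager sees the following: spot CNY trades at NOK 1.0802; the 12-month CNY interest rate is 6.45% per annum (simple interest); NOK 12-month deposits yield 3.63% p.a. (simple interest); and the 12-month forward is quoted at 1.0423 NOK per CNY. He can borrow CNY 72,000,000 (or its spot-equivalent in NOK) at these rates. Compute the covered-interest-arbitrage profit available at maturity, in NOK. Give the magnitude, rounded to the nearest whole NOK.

T = 1 year.
Route A — deposit CNY, sell forward: 72,000,000 × 1.064500 × 1.0423 = NOK 79,886,041.20.
Route B — convert at spot, deposit NOK: 72,000,000 × 1.0802 × 1.036300 = NOK 80,597,610.72.
The quoted forward undervalues CNY, so borrow CNY, convert to NOK at spot, deposit the NOK at 3.63%, and buy CNY forward at 1.0423 to cover the loan.
Arbitrage profit = |79,886,041.20 − 80,597,610.72| = NOK 711,570.

NOK 711,570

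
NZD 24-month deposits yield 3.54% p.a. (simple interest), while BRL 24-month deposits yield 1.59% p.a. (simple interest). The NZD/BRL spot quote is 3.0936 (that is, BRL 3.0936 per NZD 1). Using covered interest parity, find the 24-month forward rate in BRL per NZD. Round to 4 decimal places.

2.9809

T = 2 years.
BRL growth factor: 1 + 0.0159×2 = 1.031800.
NZD growth factor: 1 + 0.0354×2 = 1.070800.
So F = 3.0936 × 1.031800 / 1.070800 = 2.980927 (BRL/NZD).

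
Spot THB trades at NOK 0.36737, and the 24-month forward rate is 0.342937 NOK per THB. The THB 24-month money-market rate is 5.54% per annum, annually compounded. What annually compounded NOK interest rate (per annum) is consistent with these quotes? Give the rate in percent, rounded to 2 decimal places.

T = 2 years.
CIP gives F = S · g_NOK/g_THB, so g_NOK/g_THB = 0.342937/0.36737 = 0.9334921.
The THB side grows by (1 + 0.0554)^2 = 1.1138692.
That pins the NOK growth at 1.0397881.
r = 1.0397881^(1/2) − 1 = 0.019700 → 1.97%.

1.97%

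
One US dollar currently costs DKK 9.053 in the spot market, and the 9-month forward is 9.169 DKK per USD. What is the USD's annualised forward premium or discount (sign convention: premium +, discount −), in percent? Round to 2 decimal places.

+1.71%

T = 9/12 years.
(F − S)/S = (9.169 − 9.053)/9.053 = 0.0128134.
×(1/T) gives 1.71% p.a.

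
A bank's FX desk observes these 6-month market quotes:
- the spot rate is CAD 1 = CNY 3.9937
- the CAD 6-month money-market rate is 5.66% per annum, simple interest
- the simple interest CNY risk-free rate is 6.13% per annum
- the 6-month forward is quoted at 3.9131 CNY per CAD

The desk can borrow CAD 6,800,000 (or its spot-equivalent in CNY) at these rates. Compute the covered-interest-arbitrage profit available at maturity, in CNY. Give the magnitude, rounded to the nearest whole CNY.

T = 6/12 years.
Invest the CAD and cover forward: 6,800,000 × 1.028300 × 3.9131 = CNY 27,362,116.96.
Convert at spot and invest in CNY: 6,800,000 × 3.9937 × 1.030650 = CNY 27,989,526.95.
The quoted forward undervalues CAD, so borrow CAD, convert to CNY at spot, deposit the CNY at 6.13%, and buy CAD forward at 3.9131 to cover the loan.
Profit = 27,989,526.95 − 27,362,116.96 = CNY 627,410.

CNY 627,410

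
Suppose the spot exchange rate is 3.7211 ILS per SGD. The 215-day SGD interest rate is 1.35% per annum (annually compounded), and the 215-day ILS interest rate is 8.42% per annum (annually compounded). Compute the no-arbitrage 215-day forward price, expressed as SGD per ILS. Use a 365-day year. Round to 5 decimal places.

T = 215/365 years.
Growth of 1 ILS over T: (1 + 0.0842)^(215/365) = 1.0487715.
Growth of 1 SGD over T: (1 + 0.0135)^(215/365) = 1.0079301.
CIP: F = S · (grow ILS)/(grow SGD) = 3.7211 × 1.0487715/1.0079301 = 3.871879 ILS per SGD.
Invert for SGD per ILS: 1 / 3.871879 = 0.25827.

0.25827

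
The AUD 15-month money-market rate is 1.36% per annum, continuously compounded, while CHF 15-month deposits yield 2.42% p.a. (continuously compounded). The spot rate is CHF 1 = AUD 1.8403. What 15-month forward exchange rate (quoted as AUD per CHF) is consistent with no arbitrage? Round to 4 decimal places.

1.8161

T = 15/12 years.
Growth of 1 AUD over T: e^(0.0136×15/12) = 1.0171453.
CHF growth factor: e^(0.0242×15/12) = 1.0307122.
Forward (AUD per CHF) = 1.8403 × 1.0171453 / 1.0307122 = 1.816077.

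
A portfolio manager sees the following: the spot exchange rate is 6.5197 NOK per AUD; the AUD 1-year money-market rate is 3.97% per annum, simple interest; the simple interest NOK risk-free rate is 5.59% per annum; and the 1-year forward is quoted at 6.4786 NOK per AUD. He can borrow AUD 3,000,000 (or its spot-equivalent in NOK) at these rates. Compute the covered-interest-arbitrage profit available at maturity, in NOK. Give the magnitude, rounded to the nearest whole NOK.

NOK 445,052

T = 1 year.
Keep in AUD, deliver into the forward: 3,000,000·1.039700·6.4786 = NOK 20,207,401.26.
Swap to NOK now, deposit: 3,000,000·6.5197·1.055900 = NOK 20,652,453.69.
The quoted forward undervalues AUD, so borrow AUD, convert to NOK at spot, deposit the NOK at 5.59%, and buy AUD forward at 6.4786 to cover the loan.
The gap between the two covered legs is NOK 445,052.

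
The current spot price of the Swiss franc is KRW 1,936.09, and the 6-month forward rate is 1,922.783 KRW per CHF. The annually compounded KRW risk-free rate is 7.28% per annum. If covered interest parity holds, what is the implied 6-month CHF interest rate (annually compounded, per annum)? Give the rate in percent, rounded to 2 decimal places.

T = 6/12 years.
By CIP, F/S equals the KRW-to-CHF growth ratio: 1922.783/1936.09 = 0.9931269.
KRW growth factor: (1 + 0.0728)^(6/12) = 1.0357606.
That pins the CHF growth at 1.0429288.
Annualise: 1.0429288^(12/6) − 1 = 0.087700 = 8.77%.

8.77%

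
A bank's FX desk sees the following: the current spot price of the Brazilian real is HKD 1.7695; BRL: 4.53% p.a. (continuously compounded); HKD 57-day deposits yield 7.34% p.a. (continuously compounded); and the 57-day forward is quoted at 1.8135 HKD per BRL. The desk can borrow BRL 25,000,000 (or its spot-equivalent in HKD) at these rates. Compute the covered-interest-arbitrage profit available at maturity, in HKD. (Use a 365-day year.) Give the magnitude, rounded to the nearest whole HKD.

T = 57/365 years.
Invest the BRL and cover forward: 25,000,000 × 1.0070993282 × 1.8135 = HKD 45,659,365.79.
Convert at spot and invest in HKD: 25,000,000 × 1.7695 × 1.0115284115 = HKD 44,747,488.10.
The quoted forward overvalues BRL, so borrow HKD, buy BRL at spot, deposit the BRL at 4.53%, and sell the proceeds forward at 1.8135.
The gap between the two covered legs is HKD 911,878.

HKD 911,878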